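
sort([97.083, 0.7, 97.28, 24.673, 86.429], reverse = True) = [97.28, 97.083, 86.429, 24.673, 0.7]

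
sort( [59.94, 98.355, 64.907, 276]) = [59.94, 64.907, 98.355, 276]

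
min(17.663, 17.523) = 17.523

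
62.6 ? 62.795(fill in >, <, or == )<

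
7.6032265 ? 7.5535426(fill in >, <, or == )>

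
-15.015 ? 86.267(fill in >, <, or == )<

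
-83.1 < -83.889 False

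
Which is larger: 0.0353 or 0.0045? 0.0353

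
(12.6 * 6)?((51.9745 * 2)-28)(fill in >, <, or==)<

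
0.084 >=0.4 False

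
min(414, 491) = 414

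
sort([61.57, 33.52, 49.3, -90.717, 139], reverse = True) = [139, 61.57, 49.3, 33.52, -90.717]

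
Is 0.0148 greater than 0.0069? Yes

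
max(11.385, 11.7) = 11.7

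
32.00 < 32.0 False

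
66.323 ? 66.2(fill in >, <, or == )>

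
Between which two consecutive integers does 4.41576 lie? 4 and 5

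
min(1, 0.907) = 0.907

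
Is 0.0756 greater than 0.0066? Yes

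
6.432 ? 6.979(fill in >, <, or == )<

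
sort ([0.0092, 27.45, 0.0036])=[0.0036, 0.0092, 27.45]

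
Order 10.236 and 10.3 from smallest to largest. 10.236, 10.3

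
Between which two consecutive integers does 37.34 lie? 37 and 38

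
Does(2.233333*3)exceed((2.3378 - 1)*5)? Yes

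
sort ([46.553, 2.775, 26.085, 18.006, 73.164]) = [2.775, 18.006, 26.085, 46.553, 73.164]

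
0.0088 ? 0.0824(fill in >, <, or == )<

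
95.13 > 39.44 True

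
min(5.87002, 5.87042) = 5.87002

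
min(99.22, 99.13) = 99.13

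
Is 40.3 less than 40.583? Yes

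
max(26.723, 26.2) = 26.723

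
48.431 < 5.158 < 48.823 False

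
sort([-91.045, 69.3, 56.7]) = [-91.045, 56.7, 69.3]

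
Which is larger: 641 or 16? 641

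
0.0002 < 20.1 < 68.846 True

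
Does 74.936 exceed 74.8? Yes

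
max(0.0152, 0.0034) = 0.0152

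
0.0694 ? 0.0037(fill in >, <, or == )>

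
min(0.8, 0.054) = 0.054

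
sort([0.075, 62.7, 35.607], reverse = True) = [62.7, 35.607, 0.075]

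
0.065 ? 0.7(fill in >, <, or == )<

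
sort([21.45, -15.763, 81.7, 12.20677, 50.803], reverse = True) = [81.7, 50.803, 21.45, 12.20677, -15.763]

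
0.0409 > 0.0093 True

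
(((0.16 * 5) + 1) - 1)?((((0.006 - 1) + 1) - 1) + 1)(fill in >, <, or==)>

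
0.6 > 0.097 True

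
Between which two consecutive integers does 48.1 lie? 48 and 49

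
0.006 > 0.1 False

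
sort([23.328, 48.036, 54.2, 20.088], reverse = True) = [54.2, 48.036, 23.328, 20.088]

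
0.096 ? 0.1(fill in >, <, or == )<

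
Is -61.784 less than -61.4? Yes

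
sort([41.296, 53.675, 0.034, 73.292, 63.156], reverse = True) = [73.292, 63.156, 53.675, 41.296, 0.034]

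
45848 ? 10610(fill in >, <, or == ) >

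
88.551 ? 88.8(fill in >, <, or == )<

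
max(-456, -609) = -456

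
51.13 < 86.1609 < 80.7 False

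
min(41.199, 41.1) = 41.1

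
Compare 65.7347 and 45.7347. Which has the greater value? 65.7347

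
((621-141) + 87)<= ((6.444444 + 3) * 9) False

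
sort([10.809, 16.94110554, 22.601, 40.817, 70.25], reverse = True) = [70.25, 40.817, 22.601, 16.94110554, 10.809]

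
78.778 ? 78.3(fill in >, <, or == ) >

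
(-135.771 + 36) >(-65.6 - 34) False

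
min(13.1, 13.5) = 13.1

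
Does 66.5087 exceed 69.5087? No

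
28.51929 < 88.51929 True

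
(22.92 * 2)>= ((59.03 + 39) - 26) False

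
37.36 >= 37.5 False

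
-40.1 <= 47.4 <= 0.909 False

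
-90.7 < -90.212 True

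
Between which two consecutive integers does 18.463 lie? 18 and 19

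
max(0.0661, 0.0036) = 0.0661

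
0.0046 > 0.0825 False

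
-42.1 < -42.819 False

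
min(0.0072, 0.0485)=0.0072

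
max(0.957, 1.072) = 1.072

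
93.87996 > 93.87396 True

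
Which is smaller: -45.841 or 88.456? -45.841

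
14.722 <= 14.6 False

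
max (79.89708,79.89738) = 79.89738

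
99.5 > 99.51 False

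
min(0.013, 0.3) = 0.013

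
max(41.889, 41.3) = 41.889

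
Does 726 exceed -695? Yes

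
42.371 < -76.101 False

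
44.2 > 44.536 False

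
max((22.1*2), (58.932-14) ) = 44.932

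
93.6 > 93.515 True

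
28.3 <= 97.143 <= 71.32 False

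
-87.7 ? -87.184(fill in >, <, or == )<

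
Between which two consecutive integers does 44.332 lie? 44 and 45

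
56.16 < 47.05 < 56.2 False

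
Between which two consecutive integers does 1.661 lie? 1 and 2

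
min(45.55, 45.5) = 45.5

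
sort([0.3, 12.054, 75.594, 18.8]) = [0.3, 12.054, 18.8, 75.594]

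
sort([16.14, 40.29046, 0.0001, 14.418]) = [0.0001, 14.418, 16.14, 40.29046]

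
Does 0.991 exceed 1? No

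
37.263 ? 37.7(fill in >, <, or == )<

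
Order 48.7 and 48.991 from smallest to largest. 48.7, 48.991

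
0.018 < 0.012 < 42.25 False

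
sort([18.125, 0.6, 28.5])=[0.6, 18.125, 28.5]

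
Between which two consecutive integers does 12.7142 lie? 12 and 13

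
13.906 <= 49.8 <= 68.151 True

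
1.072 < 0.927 False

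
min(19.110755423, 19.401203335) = 19.110755423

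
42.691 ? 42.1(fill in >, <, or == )>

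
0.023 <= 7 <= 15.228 True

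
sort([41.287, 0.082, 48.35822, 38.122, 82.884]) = [0.082, 38.122, 41.287, 48.35822, 82.884]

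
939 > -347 True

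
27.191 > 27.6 False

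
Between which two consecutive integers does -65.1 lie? -66 and -65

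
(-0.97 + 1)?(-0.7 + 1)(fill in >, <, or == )<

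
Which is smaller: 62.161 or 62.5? 62.161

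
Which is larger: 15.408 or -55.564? 15.408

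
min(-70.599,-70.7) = -70.7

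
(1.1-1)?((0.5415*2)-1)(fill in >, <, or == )>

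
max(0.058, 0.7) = 0.7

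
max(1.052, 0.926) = 1.052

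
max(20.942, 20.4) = 20.942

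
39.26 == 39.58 False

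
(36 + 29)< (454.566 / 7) False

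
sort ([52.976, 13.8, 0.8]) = [0.8, 13.8, 52.976]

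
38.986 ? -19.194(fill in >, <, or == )>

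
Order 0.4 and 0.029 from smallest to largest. 0.029,0.4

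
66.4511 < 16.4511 False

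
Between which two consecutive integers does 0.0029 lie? 0 and 1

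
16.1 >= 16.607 False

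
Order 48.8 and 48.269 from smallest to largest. 48.269, 48.8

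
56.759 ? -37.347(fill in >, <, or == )>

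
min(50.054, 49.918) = 49.918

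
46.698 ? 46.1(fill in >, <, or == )>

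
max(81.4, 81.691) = 81.691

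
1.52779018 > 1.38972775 True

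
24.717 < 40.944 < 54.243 True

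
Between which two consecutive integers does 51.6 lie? 51 and 52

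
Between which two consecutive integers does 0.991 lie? 0 and 1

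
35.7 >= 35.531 True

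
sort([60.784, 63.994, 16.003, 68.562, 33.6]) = [16.003, 33.6, 60.784, 63.994, 68.562]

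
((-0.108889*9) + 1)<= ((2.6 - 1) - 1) True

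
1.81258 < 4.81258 True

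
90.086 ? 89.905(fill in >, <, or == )>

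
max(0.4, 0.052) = 0.4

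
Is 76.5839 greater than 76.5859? No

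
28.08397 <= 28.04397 False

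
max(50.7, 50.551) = 50.7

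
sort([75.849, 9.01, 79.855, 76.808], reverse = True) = [79.855, 76.808, 75.849, 9.01]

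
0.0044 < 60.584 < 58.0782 False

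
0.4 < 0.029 False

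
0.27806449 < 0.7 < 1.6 True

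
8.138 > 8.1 True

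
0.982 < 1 True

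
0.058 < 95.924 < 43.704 False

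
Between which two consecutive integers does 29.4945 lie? 29 and 30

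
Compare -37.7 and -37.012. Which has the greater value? -37.012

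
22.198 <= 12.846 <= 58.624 False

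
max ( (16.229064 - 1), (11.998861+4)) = 15.998861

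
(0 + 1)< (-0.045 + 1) False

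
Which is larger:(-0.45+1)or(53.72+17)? (53.72+17)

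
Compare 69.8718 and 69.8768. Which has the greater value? 69.8768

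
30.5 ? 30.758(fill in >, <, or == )<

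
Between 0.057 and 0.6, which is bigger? 0.6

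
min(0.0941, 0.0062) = 0.0062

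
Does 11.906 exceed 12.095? No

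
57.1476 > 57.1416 True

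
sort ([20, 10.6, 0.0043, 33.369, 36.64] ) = [0.0043, 10.6, 20, 33.369, 36.64]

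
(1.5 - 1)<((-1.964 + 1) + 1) False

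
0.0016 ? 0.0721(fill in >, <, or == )<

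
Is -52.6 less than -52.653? No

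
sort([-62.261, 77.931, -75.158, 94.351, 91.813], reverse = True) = [94.351, 91.813, 77.931, -62.261, -75.158]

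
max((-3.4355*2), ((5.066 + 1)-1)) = 5.066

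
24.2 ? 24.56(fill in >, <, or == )<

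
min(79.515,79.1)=79.1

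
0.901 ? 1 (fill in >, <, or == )<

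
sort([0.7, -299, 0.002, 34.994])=[-299, 0.002, 0.7, 34.994]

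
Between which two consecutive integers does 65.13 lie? 65 and 66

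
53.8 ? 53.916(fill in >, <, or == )<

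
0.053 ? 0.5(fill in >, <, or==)<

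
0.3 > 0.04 True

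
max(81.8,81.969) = 81.969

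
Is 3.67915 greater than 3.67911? Yes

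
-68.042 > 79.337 False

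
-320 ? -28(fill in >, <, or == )<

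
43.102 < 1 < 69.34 False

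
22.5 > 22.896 False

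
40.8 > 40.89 False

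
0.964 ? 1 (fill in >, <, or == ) <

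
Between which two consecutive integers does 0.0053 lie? 0 and 1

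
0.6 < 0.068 False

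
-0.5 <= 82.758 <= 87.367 True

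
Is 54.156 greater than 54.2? No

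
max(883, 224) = 883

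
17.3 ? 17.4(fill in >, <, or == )<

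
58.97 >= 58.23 True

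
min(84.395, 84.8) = 84.395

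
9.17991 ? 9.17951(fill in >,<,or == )>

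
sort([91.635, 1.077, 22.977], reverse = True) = [91.635, 22.977, 1.077]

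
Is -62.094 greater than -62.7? Yes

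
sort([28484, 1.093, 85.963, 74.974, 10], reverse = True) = [28484, 85.963, 74.974, 10, 1.093]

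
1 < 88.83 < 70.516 False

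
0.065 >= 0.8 False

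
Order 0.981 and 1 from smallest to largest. 0.981, 1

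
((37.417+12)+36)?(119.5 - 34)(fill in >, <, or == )<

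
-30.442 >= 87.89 False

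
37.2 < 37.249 True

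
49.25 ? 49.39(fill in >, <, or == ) <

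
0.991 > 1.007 False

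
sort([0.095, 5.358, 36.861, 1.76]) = [0.095, 1.76, 5.358, 36.861]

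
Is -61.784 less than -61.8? No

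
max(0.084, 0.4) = 0.4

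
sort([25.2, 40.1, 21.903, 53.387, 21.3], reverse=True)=[53.387, 40.1, 25.2, 21.903, 21.3]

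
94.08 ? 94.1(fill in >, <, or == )<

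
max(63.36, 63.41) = 63.41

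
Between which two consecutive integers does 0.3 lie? 0 and 1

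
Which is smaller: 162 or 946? 162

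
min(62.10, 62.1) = 62.10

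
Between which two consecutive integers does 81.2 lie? 81 and 82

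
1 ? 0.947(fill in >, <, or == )>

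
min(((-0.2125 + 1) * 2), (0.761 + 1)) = 1.575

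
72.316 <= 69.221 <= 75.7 False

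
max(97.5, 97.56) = 97.56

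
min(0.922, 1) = 0.922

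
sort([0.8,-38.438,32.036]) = [-38.438,0.8,32.036]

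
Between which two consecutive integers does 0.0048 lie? 0 and 1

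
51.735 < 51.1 False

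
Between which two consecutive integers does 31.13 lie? 31 and 32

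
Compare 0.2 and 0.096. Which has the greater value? 0.2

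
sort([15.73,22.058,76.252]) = [15.73,22.058,76.252]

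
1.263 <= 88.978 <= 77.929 False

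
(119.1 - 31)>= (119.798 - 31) False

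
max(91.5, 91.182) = 91.5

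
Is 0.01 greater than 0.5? No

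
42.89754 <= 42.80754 False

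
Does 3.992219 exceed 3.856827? Yes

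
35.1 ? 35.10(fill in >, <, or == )==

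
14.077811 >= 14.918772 False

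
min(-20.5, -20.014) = -20.5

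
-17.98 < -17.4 True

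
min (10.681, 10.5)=10.5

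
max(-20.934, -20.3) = -20.3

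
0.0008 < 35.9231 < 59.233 True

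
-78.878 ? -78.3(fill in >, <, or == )<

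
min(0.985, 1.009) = 0.985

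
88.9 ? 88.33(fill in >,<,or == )>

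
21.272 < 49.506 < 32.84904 False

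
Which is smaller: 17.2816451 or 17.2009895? 17.2009895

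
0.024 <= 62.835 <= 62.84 True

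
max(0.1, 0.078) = 0.1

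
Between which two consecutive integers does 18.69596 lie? 18 and 19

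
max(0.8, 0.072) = 0.8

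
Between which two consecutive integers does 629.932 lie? 629 and 630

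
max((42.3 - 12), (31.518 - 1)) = 30.518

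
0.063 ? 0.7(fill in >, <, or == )<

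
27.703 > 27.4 True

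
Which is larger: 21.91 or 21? 21.91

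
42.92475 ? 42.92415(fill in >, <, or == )>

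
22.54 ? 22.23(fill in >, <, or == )>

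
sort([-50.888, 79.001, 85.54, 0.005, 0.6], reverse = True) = [85.54, 79.001, 0.6, 0.005, -50.888]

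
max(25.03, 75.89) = 75.89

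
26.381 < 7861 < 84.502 False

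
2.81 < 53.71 True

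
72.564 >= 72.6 False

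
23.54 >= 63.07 False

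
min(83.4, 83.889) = 83.4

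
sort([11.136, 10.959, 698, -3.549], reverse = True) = [698, 11.136, 10.959, -3.549]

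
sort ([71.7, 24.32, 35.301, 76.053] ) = [24.32, 35.301, 71.7, 76.053]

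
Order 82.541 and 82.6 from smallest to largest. 82.541, 82.6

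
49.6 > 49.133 True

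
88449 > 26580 True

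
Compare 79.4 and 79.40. They are equal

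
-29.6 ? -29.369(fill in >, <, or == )<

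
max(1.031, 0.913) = 1.031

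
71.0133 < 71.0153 True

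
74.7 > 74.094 True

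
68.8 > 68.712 True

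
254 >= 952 False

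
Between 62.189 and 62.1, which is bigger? 62.189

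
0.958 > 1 False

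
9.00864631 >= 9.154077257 False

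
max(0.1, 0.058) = 0.1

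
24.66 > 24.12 True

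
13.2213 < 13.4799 True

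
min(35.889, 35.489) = 35.489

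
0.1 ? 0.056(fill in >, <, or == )>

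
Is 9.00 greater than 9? No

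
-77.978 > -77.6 False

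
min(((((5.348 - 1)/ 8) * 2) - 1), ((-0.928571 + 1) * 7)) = 0.087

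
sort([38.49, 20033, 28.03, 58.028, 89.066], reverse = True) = [20033, 89.066, 58.028, 38.49, 28.03]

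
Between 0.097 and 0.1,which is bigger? 0.1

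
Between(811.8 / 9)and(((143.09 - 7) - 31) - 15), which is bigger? (811.8 / 9)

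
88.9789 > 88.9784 True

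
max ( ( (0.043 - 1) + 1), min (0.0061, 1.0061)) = 0.043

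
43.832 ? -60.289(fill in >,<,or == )>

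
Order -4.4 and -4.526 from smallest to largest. -4.526, -4.4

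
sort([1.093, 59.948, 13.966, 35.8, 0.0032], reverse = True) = [59.948, 35.8, 13.966, 1.093, 0.0032]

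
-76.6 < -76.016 True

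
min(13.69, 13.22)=13.22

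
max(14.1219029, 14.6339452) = 14.6339452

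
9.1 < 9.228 True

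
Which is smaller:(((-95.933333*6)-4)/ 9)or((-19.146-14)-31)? (((-95.933333*6)-4)/ 9)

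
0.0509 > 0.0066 True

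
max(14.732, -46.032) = 14.732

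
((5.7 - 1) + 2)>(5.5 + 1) True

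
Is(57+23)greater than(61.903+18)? Yes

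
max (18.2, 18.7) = 18.7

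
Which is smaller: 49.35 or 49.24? 49.24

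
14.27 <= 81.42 True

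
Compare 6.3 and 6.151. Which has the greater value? 6.3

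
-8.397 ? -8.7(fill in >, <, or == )>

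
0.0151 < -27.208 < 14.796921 False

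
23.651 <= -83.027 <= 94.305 False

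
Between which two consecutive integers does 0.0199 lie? 0 and 1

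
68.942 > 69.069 False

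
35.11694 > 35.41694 False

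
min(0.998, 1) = 0.998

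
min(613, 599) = 599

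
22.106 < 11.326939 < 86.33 False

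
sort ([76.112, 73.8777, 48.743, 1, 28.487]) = [1, 28.487, 48.743, 73.8777, 76.112]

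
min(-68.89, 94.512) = -68.89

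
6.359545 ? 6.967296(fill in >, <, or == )<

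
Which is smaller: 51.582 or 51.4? 51.4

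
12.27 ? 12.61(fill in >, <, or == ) <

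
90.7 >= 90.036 True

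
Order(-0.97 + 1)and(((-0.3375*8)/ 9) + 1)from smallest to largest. (-0.97 + 1), (((-0.3375*8)/ 9) + 1)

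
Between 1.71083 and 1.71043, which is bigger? 1.71083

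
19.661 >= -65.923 True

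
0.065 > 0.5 False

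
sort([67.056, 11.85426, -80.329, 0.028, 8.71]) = [-80.329, 0.028, 8.71, 11.85426, 67.056]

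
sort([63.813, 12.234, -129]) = [-129, 12.234, 63.813]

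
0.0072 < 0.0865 True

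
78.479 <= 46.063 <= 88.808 False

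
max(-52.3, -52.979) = -52.3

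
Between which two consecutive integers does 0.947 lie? 0 and 1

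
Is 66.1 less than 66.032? No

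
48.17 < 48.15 False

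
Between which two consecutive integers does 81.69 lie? 81 and 82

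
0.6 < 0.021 False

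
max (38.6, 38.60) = 38.60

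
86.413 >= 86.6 False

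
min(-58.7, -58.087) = -58.7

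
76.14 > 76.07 True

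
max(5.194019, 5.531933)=5.531933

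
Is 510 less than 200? No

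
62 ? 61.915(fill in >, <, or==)>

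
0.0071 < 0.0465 True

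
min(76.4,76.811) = 76.4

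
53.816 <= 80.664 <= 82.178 True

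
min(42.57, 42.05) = 42.05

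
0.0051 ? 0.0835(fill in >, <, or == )<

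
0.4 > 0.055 True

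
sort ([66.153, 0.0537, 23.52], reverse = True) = [66.153, 23.52, 0.0537]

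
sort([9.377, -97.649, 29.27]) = [-97.649, 9.377, 29.27]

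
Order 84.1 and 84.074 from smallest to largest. 84.074, 84.1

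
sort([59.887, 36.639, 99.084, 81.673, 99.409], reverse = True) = [99.409, 99.084, 81.673, 59.887, 36.639]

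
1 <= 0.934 False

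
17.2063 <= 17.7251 True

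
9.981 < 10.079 True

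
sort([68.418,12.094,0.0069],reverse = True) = [68.418,12.094,0.0069]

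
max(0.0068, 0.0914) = 0.0914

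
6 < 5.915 False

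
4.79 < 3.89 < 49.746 False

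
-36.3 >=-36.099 False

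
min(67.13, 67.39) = 67.13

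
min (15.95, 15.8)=15.8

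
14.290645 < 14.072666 False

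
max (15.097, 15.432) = 15.432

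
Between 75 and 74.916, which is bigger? 75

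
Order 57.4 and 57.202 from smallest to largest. 57.202, 57.4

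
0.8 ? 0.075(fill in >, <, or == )>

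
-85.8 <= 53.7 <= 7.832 False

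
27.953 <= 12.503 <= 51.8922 False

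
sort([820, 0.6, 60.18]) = [0.6, 60.18, 820]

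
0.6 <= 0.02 False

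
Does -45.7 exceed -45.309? No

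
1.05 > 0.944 True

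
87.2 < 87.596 True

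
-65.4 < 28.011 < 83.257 True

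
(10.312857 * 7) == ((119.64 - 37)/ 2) False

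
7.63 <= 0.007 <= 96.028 False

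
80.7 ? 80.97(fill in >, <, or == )<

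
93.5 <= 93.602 True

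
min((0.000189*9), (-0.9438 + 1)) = 0.001701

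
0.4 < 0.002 False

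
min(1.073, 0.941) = 0.941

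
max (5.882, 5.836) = 5.882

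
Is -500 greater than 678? No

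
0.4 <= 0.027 False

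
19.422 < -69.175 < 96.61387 False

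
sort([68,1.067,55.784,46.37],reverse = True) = [68,55.784,46.37,1.067]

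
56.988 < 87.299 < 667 True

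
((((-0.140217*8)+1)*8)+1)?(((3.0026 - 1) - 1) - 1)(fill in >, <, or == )>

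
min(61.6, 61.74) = 61.6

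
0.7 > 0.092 True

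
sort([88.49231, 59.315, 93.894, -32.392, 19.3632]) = [-32.392, 19.3632, 59.315, 88.49231, 93.894]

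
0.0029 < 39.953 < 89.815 True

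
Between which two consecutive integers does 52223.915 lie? 52223 and 52224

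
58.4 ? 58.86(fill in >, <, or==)<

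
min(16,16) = 16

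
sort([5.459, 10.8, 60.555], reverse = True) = [60.555, 10.8, 5.459]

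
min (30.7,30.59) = 30.59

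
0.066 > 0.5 False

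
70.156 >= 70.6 False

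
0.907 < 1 True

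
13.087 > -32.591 True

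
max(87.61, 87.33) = 87.61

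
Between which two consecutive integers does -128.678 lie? -129 and -128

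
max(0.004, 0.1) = 0.1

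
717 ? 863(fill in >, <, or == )<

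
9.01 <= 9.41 True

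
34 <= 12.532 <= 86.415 False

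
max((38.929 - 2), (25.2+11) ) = 36.929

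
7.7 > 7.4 True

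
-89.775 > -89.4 False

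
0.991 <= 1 True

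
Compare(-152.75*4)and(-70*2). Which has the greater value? (-70*2)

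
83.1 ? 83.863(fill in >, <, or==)<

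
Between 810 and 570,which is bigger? 810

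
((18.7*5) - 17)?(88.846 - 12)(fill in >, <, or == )<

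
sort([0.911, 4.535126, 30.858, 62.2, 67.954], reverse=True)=[67.954, 62.2, 30.858, 4.535126, 0.911]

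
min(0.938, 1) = 0.938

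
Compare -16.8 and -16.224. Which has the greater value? -16.224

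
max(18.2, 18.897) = 18.897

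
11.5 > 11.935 False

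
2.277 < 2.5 True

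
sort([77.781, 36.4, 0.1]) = [0.1, 36.4, 77.781]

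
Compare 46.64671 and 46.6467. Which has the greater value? 46.64671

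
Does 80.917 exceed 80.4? Yes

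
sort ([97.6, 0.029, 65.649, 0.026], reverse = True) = [97.6, 65.649, 0.029, 0.026]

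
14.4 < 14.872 True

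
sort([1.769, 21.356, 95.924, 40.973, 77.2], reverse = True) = [95.924, 77.2, 40.973, 21.356, 1.769]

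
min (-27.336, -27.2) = -27.336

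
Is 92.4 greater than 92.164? Yes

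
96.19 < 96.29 True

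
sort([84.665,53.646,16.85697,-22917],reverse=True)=[84.665,53.646,16.85697,-22917]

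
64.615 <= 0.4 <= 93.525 False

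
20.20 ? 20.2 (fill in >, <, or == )==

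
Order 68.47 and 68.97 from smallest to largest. 68.47, 68.97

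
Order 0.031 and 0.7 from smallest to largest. 0.031, 0.7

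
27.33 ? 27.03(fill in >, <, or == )>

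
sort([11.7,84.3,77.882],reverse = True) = [84.3,77.882,11.7]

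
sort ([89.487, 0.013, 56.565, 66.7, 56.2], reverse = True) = [89.487, 66.7, 56.565, 56.2, 0.013]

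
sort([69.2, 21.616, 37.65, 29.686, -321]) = [-321, 21.616, 29.686, 37.65, 69.2]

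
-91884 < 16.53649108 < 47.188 True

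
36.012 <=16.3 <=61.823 False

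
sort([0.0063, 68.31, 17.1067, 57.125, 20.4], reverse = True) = [68.31, 57.125, 20.4, 17.1067, 0.0063]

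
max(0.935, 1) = 1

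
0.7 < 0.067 False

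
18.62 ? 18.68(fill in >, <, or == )<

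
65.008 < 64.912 False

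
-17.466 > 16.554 False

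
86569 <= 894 False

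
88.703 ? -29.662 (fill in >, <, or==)>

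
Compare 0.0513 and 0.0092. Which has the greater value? 0.0513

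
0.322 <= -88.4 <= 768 False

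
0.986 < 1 True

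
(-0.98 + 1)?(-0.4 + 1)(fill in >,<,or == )<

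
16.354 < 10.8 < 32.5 False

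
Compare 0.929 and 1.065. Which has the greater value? 1.065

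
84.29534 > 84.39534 False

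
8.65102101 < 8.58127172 False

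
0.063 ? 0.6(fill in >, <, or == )<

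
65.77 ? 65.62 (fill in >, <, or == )>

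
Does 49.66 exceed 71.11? No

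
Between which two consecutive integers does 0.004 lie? 0 and 1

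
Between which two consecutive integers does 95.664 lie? 95 and 96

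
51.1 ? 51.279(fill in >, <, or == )<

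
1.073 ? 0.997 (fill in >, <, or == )>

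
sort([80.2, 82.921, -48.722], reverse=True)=[82.921, 80.2, -48.722]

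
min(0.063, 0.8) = 0.063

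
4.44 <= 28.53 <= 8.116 False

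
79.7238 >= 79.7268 False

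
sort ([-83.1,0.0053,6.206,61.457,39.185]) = [-83.1,0.0053,6.206,39.185,61.457]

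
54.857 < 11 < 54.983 False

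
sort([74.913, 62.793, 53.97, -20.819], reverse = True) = [74.913, 62.793, 53.97, -20.819]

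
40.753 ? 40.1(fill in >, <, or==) >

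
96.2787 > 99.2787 False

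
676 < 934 True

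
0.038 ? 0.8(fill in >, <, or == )<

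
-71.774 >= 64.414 False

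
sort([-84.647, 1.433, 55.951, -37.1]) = [-84.647, -37.1, 1.433, 55.951]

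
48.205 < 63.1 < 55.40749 False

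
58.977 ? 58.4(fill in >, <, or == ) >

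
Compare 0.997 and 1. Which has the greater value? 1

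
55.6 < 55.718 True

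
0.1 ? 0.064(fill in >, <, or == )>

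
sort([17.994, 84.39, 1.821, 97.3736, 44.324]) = [1.821, 17.994, 44.324, 84.39, 97.3736]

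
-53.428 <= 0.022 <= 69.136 True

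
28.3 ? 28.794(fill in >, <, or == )<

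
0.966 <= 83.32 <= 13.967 False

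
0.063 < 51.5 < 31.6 False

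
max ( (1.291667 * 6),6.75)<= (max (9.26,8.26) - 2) False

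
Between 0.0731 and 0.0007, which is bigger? 0.0731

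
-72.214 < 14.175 True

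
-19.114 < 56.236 True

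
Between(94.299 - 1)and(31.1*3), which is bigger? (31.1*3)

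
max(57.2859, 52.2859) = 57.2859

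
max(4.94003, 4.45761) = 4.94003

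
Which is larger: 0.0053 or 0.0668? 0.0668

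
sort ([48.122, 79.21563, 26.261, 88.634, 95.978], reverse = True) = [95.978, 88.634, 79.21563, 48.122, 26.261]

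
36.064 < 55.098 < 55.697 True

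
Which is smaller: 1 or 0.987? 0.987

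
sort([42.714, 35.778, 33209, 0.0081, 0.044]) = [0.0081, 0.044, 35.778, 42.714, 33209]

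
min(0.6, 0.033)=0.033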